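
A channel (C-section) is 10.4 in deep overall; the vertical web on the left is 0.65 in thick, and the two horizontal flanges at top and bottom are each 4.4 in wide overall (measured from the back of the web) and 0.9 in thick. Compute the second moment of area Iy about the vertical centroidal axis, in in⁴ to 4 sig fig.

Iy ≈ 24.50 in⁴

Break the section into simple shapes (no overlaps), measuring from the bottom-left corner of the bounding box.
Web: 0.65 × 10.4, A = 6.76 in², x = 0.325 in, Ī = 0.238008 in⁴.
Top flange (beyond web): 3.75 × 0.9, A = 3.375 in², x = 2.525 in, Ī = 3.95508 in⁴.
Bottom flange (beyond web): 3.75 × 0.9, A = 3.375 in², x = 2.525 in, Ī = 3.95508 in⁴.
Centroid: x̄ = ΣA·x / ΣA = 1.42419 in.
Transfer each piece to the vertical centroidal axis using Ī + A·d² with d = x − 1.42419:
  web: d = -1.09919 in → contributes +8.4055 in⁴
  top flange (beyond web): d = 1.10081 in → contributes +8.04488 in⁴
  bottom flange (beyond web): d = 1.10081 in → contributes +8.04488 in⁴
Total I = 24.4953 in⁴.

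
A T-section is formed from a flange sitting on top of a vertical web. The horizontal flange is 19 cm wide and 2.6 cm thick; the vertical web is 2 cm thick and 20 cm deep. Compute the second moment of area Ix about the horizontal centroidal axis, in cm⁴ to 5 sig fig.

Treat the section as a set of non-overlapping primitives; coordinates are from the bounding-box lower-left.
Flange: 19 × 2.6, A = 49.4 cm², y = 21.3 cm, Ī = 27.82867 cm⁴.
Web: 2 × 20, A = 40 cm², y = 10 cm, Ī = 1333.333 cm⁴.
Centroid: ȳ = ΣA·y / ΣA = 16.24407 cm.
Transfer each piece to the horizontal centroidal axis using Ī + A·d² with d = y − 16.24407:
  flange: d = 5.055928 cm → contributes +1290.612 cm⁴
  web: d = -6.244072 cm → contributes +2892.871 cm⁴
Total I = 4183.482 cm⁴.

Ix ≈ 4183.5 cm⁴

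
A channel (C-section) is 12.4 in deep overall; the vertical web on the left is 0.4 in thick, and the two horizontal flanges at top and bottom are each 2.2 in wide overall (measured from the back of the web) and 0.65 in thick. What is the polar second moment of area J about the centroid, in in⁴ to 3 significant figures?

J ≈ 147 in⁴

Treat the section as a set of non-overlapping primitives; coordinates are from the bounding-box lower-left.
Web: 0.4 × 12.4, A = 4.96 in², y = 6.2 in, Ī = 63.554 in⁴.
Top flange (beyond web): 1.8 × 0.65, A = 1.17 in², y = 12.075 in, Ī = 0.041194 in⁴.
Bottom flange (beyond web): 1.8 × 0.65, A = 1.17 in², y = 0.325 in, Ī = 0.041194 in⁴.
By symmetry the centroid is at mid-height, ȳ = 6.2 in.
Transfer each piece to the centroidal x-axis using Ī + A·d² with d = y − 6.2:
  web: d = 0 in → contributes +63.554 in⁴
  top flange (beyond web): d = 5.875 in → contributes +40.424 in⁴
  bottom flange (beyond web): d = -5.875 in → contributes +40.424 in⁴
Total I = 144.4 in⁴.
For the y-axis: x̄ = 0.5526 in.
Repeating about the centroidal y-axis gives I_y = 2.6217 in⁴.
Polar second moment: J = I_x + I_y = 147.02 in⁴.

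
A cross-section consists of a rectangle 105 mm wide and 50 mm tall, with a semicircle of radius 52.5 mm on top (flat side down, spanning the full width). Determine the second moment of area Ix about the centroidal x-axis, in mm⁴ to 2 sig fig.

Break the section into simple shapes (no overlaps), measuring from the bottom-left corner of the bounding box.
Rectangular body: 105 × 50, A = 5 250 mm², y = 25 mm, Ī = 1 093 750 mm⁴.
Semicircular cap: semicircle r = 52.5, A = 4 330 mm², y = 72.28 mm, Ī = 833 814 mm⁴.
Centroid: ȳ = ΣA·y / ΣA = 46.37 mm.
Transfer each piece to the centroidal x-axis using Ī + A·d² with d = y − 46.37:
  rectangular body: d = -21.37 mm → contributes +3 491 125 mm⁴
  semicircular cap: d = 25.91 mm → contributes +3 740 893 mm⁴
Total I = 7 232 018 mm⁴.

Ix ≈ 7.2 × 10⁶ mm⁴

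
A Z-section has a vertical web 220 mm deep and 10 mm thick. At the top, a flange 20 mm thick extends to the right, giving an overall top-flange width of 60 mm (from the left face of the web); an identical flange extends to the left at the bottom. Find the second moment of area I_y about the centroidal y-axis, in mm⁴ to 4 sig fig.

Split into non-overlapping primitives; take the origin at the lower-left of the bounding box.
Web: 10 × 220, A = 2 200 mm², x = 55 mm, Ī = 18333.3 mm⁴.
Top flange (beyond web): 50 × 20, A = 1 000 mm², x = 85 mm, Ī = 208 333 mm⁴.
Bottom flange (beyond web): 50 × 20, A = 1 000 mm², x = 25 mm, Ī = 208 333 mm⁴.
Centroid: x̄ = ΣA·x / ΣA = 55 mm.
Transfer each piece to the centroidal y-axis using Ī + A·d² with d = x − 55:
  web: d = 0 mm → contributes +18333.3 mm⁴
  top flange (beyond web): d = 30 mm → contributes +1 108 333 mm⁴
  bottom flange (beyond web): d = -30 mm → contributes +1 108 333 mm⁴
Total I = 2 235 000 mm⁴.

I_y ≈ 2.235 × 10⁶ mm⁴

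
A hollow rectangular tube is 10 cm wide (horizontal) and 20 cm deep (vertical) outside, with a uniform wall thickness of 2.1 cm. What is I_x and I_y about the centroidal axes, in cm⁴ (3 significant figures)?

Decompose the section into non-overlapping parts with the origin at the bottom-left of its bounding rectangle.
Outer rectangle: 10 × 20, A = 200 cm², y = 10 cm, Ī = 6666.7 cm⁴.
Inner void (subtracted): 5.8 × 15.8, A = 91.64 cm², y = 10 cm, Ī = 1906.4 cm⁴.
By symmetry the centroid is at mid-height, ȳ = 10 cm.
All pieces are centred on the centroidal x-axis, so I = ΣĪ (holes subtracted) = 4760.2 cm⁴.
Repeating about the centroidal y-axis gives I_y = 1409.8 cm⁴.

I_x ≈ 4760 cm⁴, I_y ≈ 1410 cm⁴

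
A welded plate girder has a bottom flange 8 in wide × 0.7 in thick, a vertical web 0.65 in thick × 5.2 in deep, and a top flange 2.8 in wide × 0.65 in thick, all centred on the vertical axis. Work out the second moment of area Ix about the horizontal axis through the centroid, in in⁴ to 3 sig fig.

Ix ≈ 60.6 in⁴

Decompose the section into non-overlapping parts with the origin at the bottom-left of its bounding rectangle.
Bottom plate: 8 × 0.7, A = 5.6 in², y = 0.35 in, Ī = 0.22867 in⁴.
Web plate: 0.65 × 5.2, A = 3.38 in², y = 3.3 in, Ī = 7.6163 in⁴.
Top plate: 2.8 × 0.65, A = 1.82 in², y = 6.225 in, Ī = 0.064079 in⁴.
Centroid: ȳ = ΣA·y / ΣA = 2.2633 in.
Transfer each piece to the horizontal axis through the centroid using Ī + A·d² with d = y − 2.2633:
  bottom plate: d = -1.9133 in → contributes +20.728 in⁴
  web plate: d = 1.0367 in → contributes +11.249 in⁴
  top plate: d = 3.9617 in → contributes +28.629 in⁴
Total I = 60.607 in⁴.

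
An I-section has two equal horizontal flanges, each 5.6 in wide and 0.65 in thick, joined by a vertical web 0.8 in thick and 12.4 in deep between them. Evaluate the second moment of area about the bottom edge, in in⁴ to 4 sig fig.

I_base ≈ 1244 in⁴

Break the section into simple shapes (no overlaps), measuring from the bottom-left corner of the bounding box.
Bottom flange: 5.6 × 0.65, A = 3.64 in², y = 0.325 in, Ī = 0.128158 in⁴.
Web: 0.8 × 12.4, A = 9.92 in², y = 6.85 in, Ī = 127.108 in⁴.
Top flange: 5.6 × 0.65, A = 3.64 in², y = 13.375 in, Ī = 0.128158 in⁴.
Transfer each piece to the base of the section using Ī + A·d² with d = y − 0:
  bottom flange: d = 0.325 in → contributes +0.512633 in⁴
  web: d = 6.85 in → contributes +592.579 in⁴
  top flange: d = 13.375 in → contributes +651.29 in⁴
Total I = 1244.38 in⁴.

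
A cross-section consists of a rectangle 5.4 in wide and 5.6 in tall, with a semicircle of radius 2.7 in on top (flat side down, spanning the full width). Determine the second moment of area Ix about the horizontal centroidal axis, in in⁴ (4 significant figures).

Ix ≈ 214.2 in⁴

Treat the section as a set of non-overlapping primitives; coordinates are from the bounding-box lower-left.
Rectangular body: 5.4 × 5.6, A = 30.24 in², y = 2.8 in, Ī = 79.0272 in⁴.
Semicircular cap: semicircle r = 2.7, A = 11.4511 in², y = 6.74592 in, Ī = 5.83293 in⁴.
Centroid: ȳ = ΣA·y / ΣA = 3.88381 in.
Transfer each piece to the horizontal centroidal axis using Ī + A·d² with d = y − 3.88381:
  rectangular body: d = -1.08381 in → contributes +114.548 in⁴
  semicircular cap: d = 2.86211 in → contributes +99.6366 in⁴
Total I = 214.185 in⁴.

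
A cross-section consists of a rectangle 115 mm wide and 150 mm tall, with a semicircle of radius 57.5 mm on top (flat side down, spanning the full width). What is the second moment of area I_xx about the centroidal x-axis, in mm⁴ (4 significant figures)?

I_xx ≈ 7.299 × 10⁷ mm⁴

Split into non-overlapping primitives; take the origin at the lower-left of the bounding box.
Rectangular body: 115 × 150, A = 17 250 mm², y = 75 mm, Ī = 32 343 750 mm⁴.
Semicircular cap: semicircle r = 57.5, A = 5193.45 mm², y = 174.404 mm, Ī = 1 199 785 mm⁴.
Centroid: ȳ = ΣA·y / ΣA = 98.0022 mm.
Transfer each piece to the centroidal x-axis using Ī + A·d² with d = y − 98.0022:
  rectangular body: d = -23.0022 mm → contributes +41 470 723 mm⁴
  semicircular cap: d = 76.4016 mm → contributes +31 514 977 mm⁴
Total I = 72 985 700 mm⁴.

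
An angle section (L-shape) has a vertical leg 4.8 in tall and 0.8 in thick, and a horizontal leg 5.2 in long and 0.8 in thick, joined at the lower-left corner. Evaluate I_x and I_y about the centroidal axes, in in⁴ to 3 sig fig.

I_x ≈ 14.9 in⁴, I_y ≈ 18.3 in⁴

Split into non-overlapping primitives; take the origin at the lower-left of the bounding box.
Vertical leg: 0.8 × 4.8, A = 3.84 in², y = 2.4 in, Ī = 7.3728 in⁴.
Horizontal leg (remainder): 4.4 × 0.8, A = 3.52 in², y = 0.4 in, Ī = 0.18773 in⁴.
Centroid: ȳ = ΣA·y / ΣA = 1.4435 in.
Transfer each piece to the centroidal x-axis using Ī + A·d² with d = y − 1.4435:
  vertical leg: d = 0.95652 in → contributes +10.886 in⁴
  horizontal leg (remainder): d = -1.0435 in → contributes +4.0205 in⁴
Total I = 14.907 in⁴.
For the y-axis: x̄ = 1.6435 in.
Repeating about the centroidal y-axis gives I_y = 18.299 in⁴.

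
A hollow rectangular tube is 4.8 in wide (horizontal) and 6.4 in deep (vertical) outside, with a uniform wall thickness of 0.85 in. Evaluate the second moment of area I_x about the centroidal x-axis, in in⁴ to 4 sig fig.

Split into non-overlapping primitives; take the origin at the lower-left of the bounding box.
Outer rectangle: 4.8 × 6.4, A = 30.72 in², y = 3.2 in, Ī = 104.858 in⁴.
Inner void (subtracted): 3.1 × 4.7, A = 14.57 in², y = 3.2 in, Ī = 26.8209 in⁴.
By symmetry the centroid is at mid-height, ȳ = 3.2 in.
All pieces are centred on the centroidal x-axis, so I = ΣĪ (holes subtracted) = 78.0367 in⁴.

I_x ≈ 78.04 in⁴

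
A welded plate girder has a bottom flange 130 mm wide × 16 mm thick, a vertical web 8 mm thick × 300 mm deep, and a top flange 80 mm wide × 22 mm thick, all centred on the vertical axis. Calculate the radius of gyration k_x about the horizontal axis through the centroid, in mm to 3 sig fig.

Split into non-overlapping primitives; take the origin at the lower-left of the bounding box.
Bottom plate: 130 × 16, A = 2 080 mm², y = 8 mm, Ī = 44 373 mm⁴.
Web plate: 8 × 300, A = 2 400 mm², y = 166 mm, Ī = 18 000 000 mm⁴.
Top plate: 80 × 22, A = 1 760 mm², y = 327 mm, Ī = 70 987 mm⁴.
Centroid: ȳ = ΣA·y / ΣA = 158.74 mm.
Transfer each piece to the horizontal axis through the centroid using Ī + A·d² with d = y − 158.74:
  bottom plate: d = -150.74 mm → contributes +47 309 523 mm⁴
  web plate: d = 7.2564 mm → contributes +18 126 373 mm⁴
  top plate: d = 168.26 mm → contributes +49 896 973 mm⁴
Total I = 115 332 870 mm⁴.
Radius of gyration: k = √(I/A) = √(115 332 870 / 6 240) = 135.95 mm.

k_x ≈ 136 mm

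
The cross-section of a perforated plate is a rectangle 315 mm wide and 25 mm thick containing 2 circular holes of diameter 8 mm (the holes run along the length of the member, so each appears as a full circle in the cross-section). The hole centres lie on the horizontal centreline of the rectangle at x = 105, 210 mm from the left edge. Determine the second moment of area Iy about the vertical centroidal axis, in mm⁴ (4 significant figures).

Split into non-overlapping primitives; take the origin at the lower-left of the bounding box.
Plate: 315 × 25, A = 7 875 mm², x = 157.5 mm, Ī = 65 116 406 mm⁴.
Hole 1 (subtracted): ⌀8, A = 50.2655 mm², x = 105 mm, Ī = 201.062 mm⁴.
Hole 2 (subtracted): ⌀8, A = 50.2655 mm², x = 210 mm, Ī = 201.062 mm⁴.
By symmetry the centroid is at mid-width, x̄ = 157.5 mm.
Transfer each piece to the vertical centroidal axis using Ī + A·d² with d = x − 157.5:
  plate: d = 0 mm → contributes +65 116 406 mm⁴
  hole 1: d = -52.5 mm → contributes −138 745 mm⁴
  hole 2: d = 52.5 mm → contributes −138 745 mm⁴
Total I = 64 838 916 mm⁴.

Iy ≈ 6.484 × 10⁷ mm⁴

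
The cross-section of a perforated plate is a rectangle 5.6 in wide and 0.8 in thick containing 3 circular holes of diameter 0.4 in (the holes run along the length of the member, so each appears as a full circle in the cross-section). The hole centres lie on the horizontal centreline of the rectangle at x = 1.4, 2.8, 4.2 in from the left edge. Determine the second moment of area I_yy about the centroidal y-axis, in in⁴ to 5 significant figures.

I_yy ≈ 11.211 in⁴

Decompose the section into non-overlapping parts with the origin at the bottom-left of its bounding rectangle.
Plate: 5.6 × 0.8, A = 4.48 in², x = 2.8 in, Ī = 11.70773 in⁴.
Hole 1 (subtracted): ⌀0.4, A = 0.1256637 in², x = 1.4 in, Ī = 0.001256637 in⁴.
Hole 2 (subtracted): ⌀0.4, A = 0.1256637 in², x = 2.8 in, Ī = 0.001256637 in⁴.
Hole 3 (subtracted): ⌀0.4, A = 0.1256637 in², x = 4.2 in, Ī = 0.001256637 in⁴.
By symmetry the centroid is at mid-width, x̄ = 2.8 in.
Transfer each piece to the centroidal y-axis using Ī + A·d² with d = x − 2.8:
  plate: d = 0 in → contributes +11.70773 in⁴
  hole 1: d = -1.4 in → contributes −0.2475575 in⁴
  hole 2: d = 0 in → contributes −0.001256637 in⁴
  hole 3: d = 1.4 in → contributes −0.2475575 in⁴
Total I = 11.21136 in⁴.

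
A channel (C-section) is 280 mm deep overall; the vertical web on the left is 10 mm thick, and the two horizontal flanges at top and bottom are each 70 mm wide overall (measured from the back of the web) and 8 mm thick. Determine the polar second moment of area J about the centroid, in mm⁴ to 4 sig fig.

J ≈ 3.724 × 10⁷ mm⁴

Decompose the section into non-overlapping parts with the origin at the bottom-left of its bounding rectangle.
Web: 10 × 280, A = 2 800 mm², y = 140 mm, Ī = 18 293 333 mm⁴.
Top flange (beyond web): 60 × 8, A = 480 mm², y = 276 mm, Ī = 2 560 mm⁴.
Bottom flange (beyond web): 60 × 8, A = 480 mm², y = 4 mm, Ī = 2 560 mm⁴.
By symmetry the centroid is at mid-height, ȳ = 140 mm.
Transfer each piece to the centroidal x-axis using Ī + A·d² with d = y − 140:
  web: d = 0 mm → contributes +18 293 333 mm⁴
  top flange (beyond web): d = 136 mm → contributes +8 880 640 mm⁴
  bottom flange (beyond web): d = -136 mm → contributes +8 880 640 mm⁴
Total I = 36 054 613 mm⁴.
For the y-axis: x̄ = 13.9362 mm.
Repeating about the centroidal y-axis gives I_y = 1 187 078 mm⁴.
Polar second moment: J = I_x + I_y = 37 241 691 mm⁴.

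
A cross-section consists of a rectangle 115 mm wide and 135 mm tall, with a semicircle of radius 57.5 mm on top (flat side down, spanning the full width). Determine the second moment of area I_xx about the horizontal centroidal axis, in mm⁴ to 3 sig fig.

I_xx ≈ 5.76 × 10⁷ mm⁴

Split into non-overlapping primitives; take the origin at the lower-left of the bounding box.
Rectangular body: 115 × 135, A = 15 525 mm², y = 67.5 mm, Ī = 23 578 594 mm⁴.
Semicircular cap: semicircle r = 57.5, A = 5193.4 mm², y = 159.4 mm, Ī = 1 199 785 mm⁴.
Centroid: ȳ = ΣA·y / ΣA = 90.537 mm.
Transfer each piece to the horizontal centroidal axis using Ī + A·d² with d = y − 90.537:
  rectangular body: d = -23.037 mm → contributes +31 817 982 mm⁴
  semicircular cap: d = 68.866 mm → contributes +25 830 158 mm⁴
Total I = 57 648 140 mm⁴.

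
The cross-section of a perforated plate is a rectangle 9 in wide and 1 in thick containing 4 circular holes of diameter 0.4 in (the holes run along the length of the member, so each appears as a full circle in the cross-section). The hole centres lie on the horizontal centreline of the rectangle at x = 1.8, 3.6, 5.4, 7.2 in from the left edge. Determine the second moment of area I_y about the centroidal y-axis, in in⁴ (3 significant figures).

I_y ≈ 58.7 in⁴

Split into non-overlapping primitives; take the origin at the lower-left of the bounding box.
Plate: 9 × 1, A = 9 in², x = 4.5 in, Ī = 60.75 in⁴.
Hole 1 (subtracted): ⌀0.4, A = 0.12566 in², x = 1.8 in, Ī = 0.0012566 in⁴.
Hole 2 (subtracted): ⌀0.4, A = 0.12566 in², x = 3.6 in, Ī = 0.0012566 in⁴.
Hole 3 (subtracted): ⌀0.4, A = 0.12566 in², x = 5.4 in, Ī = 0.0012566 in⁴.
Hole 4 (subtracted): ⌀0.4, A = 0.12566 in², x = 7.2 in, Ī = 0.0012566 in⁴.
By symmetry the centroid is at mid-width, x̄ = 4.5 in.
Transfer each piece to the centroidal y-axis using Ī + A·d² with d = x − 4.5:
  plate: d = 0 in → contributes +60.75 in⁴
  hole 1: d = -2.7 in → contributes −0.91735 in⁴
  hole 2: d = -0.9 in → contributes −0.10304 in⁴
  hole 3: d = 0.9 in → contributes −0.10304 in⁴
  hole 4: d = 2.7 in → contributes −0.91735 in⁴
Total I = 58.709 in⁴.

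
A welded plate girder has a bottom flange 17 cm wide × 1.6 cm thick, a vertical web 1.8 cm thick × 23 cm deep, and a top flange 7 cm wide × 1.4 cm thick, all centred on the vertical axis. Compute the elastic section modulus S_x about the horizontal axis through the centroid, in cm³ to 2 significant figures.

S_x ≈ 440 cm³

Break the section into simple shapes (no overlaps), measuring from the bottom-left corner of the bounding box.
Bottom plate: 17 × 1.6, A = 27.2 cm², y = 0.8 cm, Ī = 5.803 cm⁴.
Web plate: 1.8 × 23, A = 41.4 cm², y = 13.1 cm, Ī = 1 825 cm⁴.
Top plate: 7 × 1.4, A = 9.8 cm², y = 25.3 cm, Ī = 1.601 cm⁴.
Centroid: ȳ = ΣA·y / ΣA = 10.36 cm.
Transfer each piece to the horizontal axis through the centroid using Ī + A·d² with d = y − 10.36:
  bottom plate: d = -9.558 cm → contributes +2 490 cm⁴
  web plate: d = 2.742 cm → contributes +2 136 cm⁴
  top plate: d = 14.94 cm → contributes +2 190 cm⁴
Total I = 6 817 cm⁴.
Extreme fibre distance c = 15.64 cm; S = I/c = 435.8 cm³.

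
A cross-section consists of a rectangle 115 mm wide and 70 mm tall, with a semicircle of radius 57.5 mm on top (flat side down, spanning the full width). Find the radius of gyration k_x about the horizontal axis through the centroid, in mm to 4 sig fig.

k_x ≈ 34.35 mm

Treat the section as a set of non-overlapping primitives; coordinates are from the bounding-box lower-left.
Rectangular body: 115 × 70, A = 8 050 mm², y = 35 mm, Ī = 3 287 083 mm⁴.
Semicircular cap: semicircle r = 57.5, A = 5193.45 mm², y = 94.4038 mm, Ī = 1 199 785 mm⁴.
Centroid: ȳ = ΣA·y / ΣA = 58.2953 mm.
Transfer each piece to the horizontal axis through the centroid using Ī + A·d² with d = y − 58.2953:
  rectangular body: d = -23.2953 mm → contributes +7 655 589 mm⁴
  semicircular cap: d = 36.1084 mm → contributes +7 971 103 mm⁴
Total I = 15 626 692 mm⁴.
Radius of gyration: k = √(I/A) = √(15 626 692 / 13243.4) = 34.3505 mm.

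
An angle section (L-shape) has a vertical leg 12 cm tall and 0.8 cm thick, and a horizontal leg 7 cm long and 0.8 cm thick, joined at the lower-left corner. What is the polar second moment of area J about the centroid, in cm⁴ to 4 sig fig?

J ≈ 274.5 cm⁴

Break the section into simple shapes (no overlaps), measuring from the bottom-left corner of the bounding box.
Vertical leg: 0.8 × 12, A = 9.6 cm², y = 6 cm, Ī = 115.2 cm⁴.
Horizontal leg (remainder): 6.2 × 0.8, A = 4.96 cm², y = 0.4 cm, Ī = 0.264533 cm⁴.
Centroid: ȳ = ΣA·y / ΣA = 4.09231 cm.
Transfer each piece to the centroidal x-axis using Ī + A·d² with d = y − 4.09231:
  vertical leg: d = 1.90769 cm → contributes +150.137 cm⁴
  horizontal leg (remainder): d = -3.69231 cm → contributes +67.8849 cm⁴
Total I = 218.022 cm⁴.
For the y-axis: x̄ = 1.59231 cm.
Repeating about the centroidal y-axis gives I_y = 56.4621 cm⁴.
Polar second moment: J = I_x + I_y = 274.484 cm⁴.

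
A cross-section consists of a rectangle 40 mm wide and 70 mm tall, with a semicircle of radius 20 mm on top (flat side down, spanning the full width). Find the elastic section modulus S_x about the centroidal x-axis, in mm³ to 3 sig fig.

S_x ≈ 4.53 × 10⁴ mm³

Split into non-overlapping primitives; take the origin at the lower-left of the bounding box.
Rectangular body: 40 × 70, A = 2 800 mm², y = 35 mm, Ī = 1 143 333 mm⁴.
Semicircular cap: semicircle r = 20, A = 628.32 mm², y = 78.488 mm, Ī = 17 561 mm⁴.
Centroid: ȳ = ΣA·y / ΣA = 42.97 mm.
Transfer each piece to the centroidal x-axis using Ī + A·d² with d = y − 42.97:
  rectangular body: d = -7.9702 mm → contributes +1 321 202 mm⁴
  semicircular cap: d = 35.518 mm → contributes +810 204 mm⁴
Total I = 2 131 406 mm⁴.
Extreme fibre distance c = 47.03 mm; S = I/c = 45 320 mm³.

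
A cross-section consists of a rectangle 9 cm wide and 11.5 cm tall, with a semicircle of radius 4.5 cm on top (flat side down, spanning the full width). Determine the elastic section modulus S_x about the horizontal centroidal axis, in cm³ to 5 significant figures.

S_x ≈ 309.29 cm³

Split into non-overlapping primitives; take the origin at the lower-left of the bounding box.
Rectangular body: 9 × 11.5, A = 103.5 cm², y = 5.75 cm, Ī = 1140.656 cm⁴.
Semicircular cap: semicircle r = 4.5, A = 31.80863 cm², y = 13.40986 cm, Ī = 45.00721 cm⁴.
Centroid: ȳ = ΣA·y / ΣA = 7.550695 cm.
Transfer each piece to the horizontal centroidal axis using Ī + A·d² with d = y − 7.550695:
  rectangular body: d = -1.800695 cm → contributes +1476.255 cm⁴
  semicircular cap: d = 5.859164 cm → contributes +1136.991 cm⁴
Total I = 2613.246 cm⁴.
Extreme fibre distance c = 8.449305 cm; S = I/c = 309.2854 cm³.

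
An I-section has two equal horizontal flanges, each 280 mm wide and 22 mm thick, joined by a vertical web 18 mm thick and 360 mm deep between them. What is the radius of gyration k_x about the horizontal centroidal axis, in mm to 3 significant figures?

k_x ≈ 166 mm

Treat the section as a set of non-overlapping primitives; coordinates are from the bounding-box lower-left.
Bottom flange: 280 × 22, A = 6 160 mm², y = 11 mm, Ī = 248 453 mm⁴.
Web: 18 × 360, A = 6 480 mm², y = 202 mm, Ī = 69 984 000 mm⁴.
Top flange: 280 × 22, A = 6 160 mm², y = 393 mm, Ī = 248 453 mm⁴.
By symmetry the centroid is at mid-height, ȳ = 202 mm.
Transfer each piece to the horizontal centroidal axis using Ī + A·d² with d = y − 202:
  bottom flange: d = -191 mm → contributes +224 971 413 mm⁴
  web: d = 0 mm → contributes +69 984 000 mm⁴
  top flange: d = 191 mm → contributes +224 971 413 mm⁴
Total I = 519 926 827 mm⁴.
Radius of gyration: k = √(I/A) = √(519 926 827 / 18 800) = 166.3 mm.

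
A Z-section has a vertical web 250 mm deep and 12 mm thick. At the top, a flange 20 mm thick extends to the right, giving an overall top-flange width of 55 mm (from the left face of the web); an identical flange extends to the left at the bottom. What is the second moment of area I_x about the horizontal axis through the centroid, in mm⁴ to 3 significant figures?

I_x ≈ 3.84 × 10⁷ mm⁴

Split into non-overlapping primitives; take the origin at the lower-left of the bounding box.
Web: 12 × 250, A = 3 000 mm², y = 125 mm, Ī = 15 625 000 mm⁴.
Top flange (beyond web): 43 × 20, A = 860 mm², y = 240 mm, Ī = 28 667 mm⁴.
Bottom flange (beyond web): 43 × 20, A = 860 mm², y = 10 mm, Ī = 28 667 mm⁴.
Centroid: ȳ = ΣA·y / ΣA = 125 mm.
Transfer each piece to the horizontal axis through the centroid using Ī + A·d² with d = y − 125:
  web: d = 0 mm → contributes +15 625 000 mm⁴
  top flange (beyond web): d = 115 mm → contributes +11 402 167 mm⁴
  bottom flange (beyond web): d = -115 mm → contributes +11 402 167 mm⁴
Total I = 38 429 333 mm⁴.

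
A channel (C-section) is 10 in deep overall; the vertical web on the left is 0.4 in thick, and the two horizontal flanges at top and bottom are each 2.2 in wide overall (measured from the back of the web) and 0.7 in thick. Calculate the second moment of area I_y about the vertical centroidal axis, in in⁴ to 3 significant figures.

I_y ≈ 2.60 in⁴

Treat the section as a set of non-overlapping primitives; coordinates are from the bounding-box lower-left.
Web: 0.4 × 10, A = 4 in², x = 0.2 in, Ī = 0.053333 in⁴.
Top flange (beyond web): 1.8 × 0.7, A = 1.26 in², x = 1.3 in, Ī = 0.3402 in⁴.
Bottom flange (beyond web): 1.8 × 0.7, A = 1.26 in², x = 1.3 in, Ī = 0.3402 in⁴.
Centroid: x̄ = ΣA·x / ΣA = 0.62515 in.
Transfer each piece to the vertical centroidal axis using Ī + A·d² with d = x − 0.62515:
  web: d = -0.42515 in → contributes +0.77635 in⁴
  top flange (beyond web): d = 0.67485 in → contributes +0.91403 in⁴
  bottom flange (beyond web): d = 0.67485 in → contributes +0.91403 in⁴
Total I = 2.6044 in⁴.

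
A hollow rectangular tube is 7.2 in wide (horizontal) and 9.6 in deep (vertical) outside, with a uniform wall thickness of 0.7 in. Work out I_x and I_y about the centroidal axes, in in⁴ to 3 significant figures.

I_x ≈ 264 in⁴, I_y ≈ 165 in⁴

Treat the section as a set of non-overlapping primitives; coordinates are from the bounding-box lower-left.
Outer rectangle: 7.2 × 9.6, A = 69.12 in², y = 4.8 in, Ī = 530.84 in⁴.
Inner void (subtracted): 5.8 × 8.2, A = 47.56 in², y = 4.8 in, Ī = 266.49 in⁴.
By symmetry the centroid is at mid-height, ȳ = 4.8 in.
All pieces are centred on the centroidal x-axis, so I = ΣĪ (holes subtracted) = 264.35 in⁴.
Repeating about the centroidal y-axis gives I_y = 165.27 in⁴.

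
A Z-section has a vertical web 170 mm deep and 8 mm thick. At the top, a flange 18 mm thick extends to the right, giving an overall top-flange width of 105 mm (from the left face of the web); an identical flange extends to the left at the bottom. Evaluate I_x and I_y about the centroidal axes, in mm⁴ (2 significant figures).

I_x ≈ 2.4 × 10⁷ mm⁴, I_y ≈ 1.2 × 10⁷ mm⁴

Split into non-overlapping primitives; take the origin at the lower-left of the bounding box.
Web: 8 × 170, A = 1 360 mm², y = 85 mm, Ī = 3 275 333 mm⁴.
Top flange (beyond web): 97 × 18, A = 1 746 mm², y = 161 mm, Ī = 47 142 mm⁴.
Bottom flange (beyond web): 97 × 18, A = 1 746 mm², y = 9 mm, Ī = 47 142 mm⁴.
Centroid: ȳ = ΣA·y / ΣA = 85 mm.
Transfer each piece to the centroidal x-axis using Ī + A·d² with d = y − 85:
  web: d = 0 mm → contributes +3 275 333 mm⁴
  top flange (beyond web): d = 76 mm → contributes +10 132 038 mm⁴
  bottom flange (beyond web): d = -76 mm → contributes +10 132 038 mm⁴
Total I = 23 539 409 mm⁴.
For the y-axis: x̄ = 101 mm.
Repeating about the centroidal y-axis gives I_y = 12 370 097 mm⁴.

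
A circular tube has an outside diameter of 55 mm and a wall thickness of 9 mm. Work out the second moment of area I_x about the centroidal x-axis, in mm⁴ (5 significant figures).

Break the section into simple shapes (no overlaps), measuring from the bottom-left corner of the bounding box.
Outer circle: ⌀55, A = 2375.829 mm², y = 27.5 mm, Ī = 449180.3 mm⁴.
Bore (subtracted): ⌀37, A = 1075.21 mm², y = 27.5 mm, Ī = 91997.66 mm⁴.
By symmetry the centroid is at mid-height, ȳ = 27.5 mm.
All pieces are centred on the centroidal x-axis, so I = ΣĪ (holes subtracted) = 357182.6 mm⁴.

I_x ≈ 3.5718 × 10⁵ mm⁴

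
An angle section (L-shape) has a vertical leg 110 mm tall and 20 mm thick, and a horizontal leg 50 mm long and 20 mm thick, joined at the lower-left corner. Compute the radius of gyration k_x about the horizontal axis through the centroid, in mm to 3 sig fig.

k_x ≈ 33.8 mm

Treat the section as a set of non-overlapping primitives; coordinates are from the bounding-box lower-left.
Vertical leg: 20 × 110, A = 2 200 mm², y = 55 mm, Ī = 2 218 333 mm⁴.
Horizontal leg (remainder): 30 × 20, A = 600 mm², y = 10 mm, Ī = 20 000 mm⁴.
Centroid: ȳ = ΣA·y / ΣA = 45.357 mm.
Transfer each piece to the horizontal axis through the centroid using Ī + A·d² with d = y − 45.357:
  vertical leg: d = 9.6429 mm → contributes +2 422 900 mm⁴
  horizontal leg (remainder): d = -35.357 mm → contributes +770 077 mm⁴
Total I = 3 192 976 mm⁴.
Radius of gyration: k = √(I/A) = √(3 192 976 / 2 800) = 33.769 mm.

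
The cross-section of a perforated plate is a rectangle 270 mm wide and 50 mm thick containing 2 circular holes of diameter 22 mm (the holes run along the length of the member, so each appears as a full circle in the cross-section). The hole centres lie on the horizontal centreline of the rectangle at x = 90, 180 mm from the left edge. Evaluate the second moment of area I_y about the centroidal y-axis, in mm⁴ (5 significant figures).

I_y ≈ 8.0450 × 10⁷ mm⁴

Treat the section as a set of non-overlapping primitives; coordinates are from the bounding-box lower-left.
Plate: 270 × 50, A = 13 500 mm², x = 135 mm, Ī = 82 012 500 mm⁴.
Hole 1 (subtracted): ⌀22, A = 380.1327 mm², x = 90 mm, Ī = 11499.01 mm⁴.
Hole 2 (subtracted): ⌀22, A = 380.1327 mm², x = 180 mm, Ī = 11499.01 mm⁴.
By symmetry the centroid is at mid-width, x̄ = 135 mm.
Transfer each piece to the centroidal y-axis using Ī + A·d² with d = x − 135:
  plate: d = 0 mm → contributes +82 012 500 mm⁴
  hole 1: d = -45 mm → contributes −781267.8 mm⁴
  hole 2: d = 45 mm → contributes −781267.8 mm⁴
Total I = 80 449 964 mm⁴.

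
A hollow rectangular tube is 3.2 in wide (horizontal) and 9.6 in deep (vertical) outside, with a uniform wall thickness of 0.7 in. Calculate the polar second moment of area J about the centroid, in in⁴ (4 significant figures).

Break the section into simple shapes (no overlaps), measuring from the bottom-left corner of the bounding box.
Outer rectangle: 3.2 × 9.6, A = 30.72 in², y = 4.8 in, Ī = 235.93 in⁴.
Inner void (subtracted): 1.8 × 8.2, A = 14.76 in², y = 4.8 in, Ī = 82.7052 in⁴.
By symmetry the centroid is at mid-height, ȳ = 4.8 in.
All pieces are centred on the centroidal x-axis, so I = ΣĪ (holes subtracted) = 153.224 in⁴.
Repeating about the centroidal y-axis gives I_y = 22.2292 in⁴.
Polar second moment: J = I_x + I_y = 175.454 in⁴.

J ≈ 175.5 in⁴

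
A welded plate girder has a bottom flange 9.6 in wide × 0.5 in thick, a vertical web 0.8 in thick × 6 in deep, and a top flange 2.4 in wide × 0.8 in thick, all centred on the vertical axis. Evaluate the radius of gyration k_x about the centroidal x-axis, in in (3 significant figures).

Break the section into simple shapes (no overlaps), measuring from the bottom-left corner of the bounding box.
Bottom plate: 9.6 × 0.5, A = 4.8 in², y = 0.25 in, Ī = 0.1 in⁴.
Web plate: 0.8 × 6, A = 4.8 in², y = 3.5 in, Ī = 14.4 in⁴.
Top plate: 2.4 × 0.8, A = 1.92 in², y = 6.9 in, Ī = 0.1024 in⁴.
Centroid: ȳ = ΣA·y / ΣA = 2.7125 in.
Transfer each piece to the centroidal x-axis using Ī + A·d² with d = y − 2.7125:
  bottom plate: d = -2.4625 in → contributes +29.207 in⁴
  web plate: d = 0.7875 in → contributes +17.377 in⁴
  top plate: d = 4.1875 in → contributes +33.77 in⁴
Total I = 80.353 in⁴.
Radius of gyration: k = √(I/A) = √(80.353 / 11.52) = 2.641 in.

k_x ≈ 2.64 in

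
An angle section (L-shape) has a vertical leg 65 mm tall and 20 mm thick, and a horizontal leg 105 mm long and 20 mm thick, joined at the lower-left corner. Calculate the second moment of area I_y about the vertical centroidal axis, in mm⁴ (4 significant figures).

Break the section into simple shapes (no overlaps), measuring from the bottom-left corner of the bounding box.
Vertical leg: 20 × 65, A = 1 300 mm², x = 10 mm, Ī = 43333.3 mm⁴.
Horizontal leg (remainder): 85 × 20, A = 1 700 mm², x = 62.5 mm, Ī = 1 023 542 mm⁴.
Centroid: x̄ = ΣA·x / ΣA = 39.75 mm.
Transfer each piece to the vertical centroidal axis using Ī + A·d² with d = x − 39.75:
  vertical leg: d = -29.75 mm → contributes +1 193 915 mm⁴
  horizontal leg (remainder): d = 22.75 mm → contributes +1 903 398 mm⁴
Total I = 3 097 313 mm⁴.

I_y ≈ 3.097 × 10⁶ mm⁴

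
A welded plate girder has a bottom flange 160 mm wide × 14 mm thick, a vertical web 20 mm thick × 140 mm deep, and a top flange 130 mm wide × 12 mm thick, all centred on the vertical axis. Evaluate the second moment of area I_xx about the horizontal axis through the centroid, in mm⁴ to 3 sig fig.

I_xx ≈ 2.65 × 10⁷ mm⁴

Decompose the section into non-overlapping parts with the origin at the bottom-left of its bounding rectangle.
Bottom plate: 160 × 14, A = 2 240 mm², y = 7 mm, Ī = 36 587 mm⁴.
Web plate: 20 × 140, A = 2 800 mm², y = 84 mm, Ī = 4 573 333 mm⁴.
Top plate: 130 × 12, A = 1 560 mm², y = 160 mm, Ī = 18 720 mm⁴.
Centroid: ȳ = ΣA·y / ΣA = 75.83 mm.
Transfer each piece to the horizontal axis through the centroid using Ī + A·d² with d = y − 75.83:
  bottom plate: d = -68.83 mm → contributes +10 648 834 mm⁴
  web plate: d = 8.1697 mm → contributes +4 760 216 mm⁴
  top plate: d = 84.17 mm → contributes +11 070 599 mm⁴
Total I = 26 479 650 mm⁴.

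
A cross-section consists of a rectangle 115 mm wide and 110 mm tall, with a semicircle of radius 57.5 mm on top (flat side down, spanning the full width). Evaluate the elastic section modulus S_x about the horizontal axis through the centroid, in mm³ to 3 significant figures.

S_x ≈ 4.16 × 10⁵ mm³

Break the section into simple shapes (no overlaps), measuring from the bottom-left corner of the bounding box.
Rectangular body: 115 × 110, A = 12 650 mm², y = 55 mm, Ī = 12 755 417 mm⁴.
Semicircular cap: semicircle r = 57.5, A = 5193.4 mm², y = 134.4 mm, Ī = 1 199 785 mm⁴.
Centroid: ȳ = ΣA·y / ΣA = 78.111 mm.
Transfer each piece to the horizontal axis through the centroid using Ī + A·d² with d = y − 78.111:
  rectangular body: d = -23.111 mm → contributes +19 511 988 mm⁴
  semicircular cap: d = 56.293 mm → contributes +17 657 188 mm⁴
Total I = 37 169 176 mm⁴.
Extreme fibre distance c = 89.389 mm; S = I/c = 415 814 mm³.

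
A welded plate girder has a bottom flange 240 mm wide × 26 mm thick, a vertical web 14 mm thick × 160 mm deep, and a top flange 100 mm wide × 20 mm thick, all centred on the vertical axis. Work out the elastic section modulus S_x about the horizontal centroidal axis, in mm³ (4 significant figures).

S_x ≈ 4.347 × 10⁵ mm³

Split into non-overlapping primitives; take the origin at the lower-left of the bounding box.
Bottom plate: 240 × 26, A = 6 240 mm², y = 13 mm, Ī = 351 520 mm⁴.
Web plate: 14 × 160, A = 2 240 mm², y = 106 mm, Ī = 4 778 667 mm⁴.
Top plate: 100 × 20, A = 2 000 mm², y = 196 mm, Ī = 66666.7 mm⁴.
Centroid: ȳ = ΣA·y / ΣA = 67.8015 mm.
Transfer each piece to the horizontal centroidal axis using Ī + A·d² with d = y − 67.8015:
  bottom plate: d = -54.8015 mm → contributes +19 091 534 mm⁴
  web plate: d = 38.1985 mm → contributes +8 047 103 mm⁴
  top plate: d = 128.198 mm → contributes +32 936 364 mm⁴
Total I = 60 075 001 mm⁴.
Extreme fibre distance c = 138.198 mm; S = I/c = 434 701 mm³.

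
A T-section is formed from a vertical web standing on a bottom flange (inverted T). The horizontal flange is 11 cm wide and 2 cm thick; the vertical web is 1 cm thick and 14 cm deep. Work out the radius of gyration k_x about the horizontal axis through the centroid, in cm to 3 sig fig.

k_x ≈ 4.67 cm

Treat the section as a set of non-overlapping primitives; coordinates are from the bounding-box lower-left.
Flange: 11 × 2, A = 22 cm², y = 1 cm, Ī = 7.3333 cm⁴.
Web: 1 × 14, A = 14 cm², y = 9 cm, Ī = 228.67 cm⁴.
Centroid: ȳ = ΣA·y / ΣA = 4.1111 cm.
Transfer each piece to the horizontal axis through the centroid using Ī + A·d² with d = y − 4.1111:
  flange: d = -3.1111 cm → contributes +220.27 cm⁴
  web: d = 4.8889 cm → contributes +563.28 cm⁴
Total I = 783.56 cm⁴.
Radius of gyration: k = √(I/A) = √(783.56 / 36) = 4.6653 cm.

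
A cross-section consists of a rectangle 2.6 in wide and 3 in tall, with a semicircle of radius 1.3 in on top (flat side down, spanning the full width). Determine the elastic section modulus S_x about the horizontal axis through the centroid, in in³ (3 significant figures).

S_x ≈ 6.36 in³

Break the section into simple shapes (no overlaps), measuring from the bottom-left corner of the bounding box.
Rectangular body: 2.6 × 3, A = 7.8 in², y = 1.5 in, Ī = 5.85 in⁴.
Semicircular cap: semicircle r = 1.3, A = 2.6546 in², y = 3.5517 in, Ī = 0.31348 in⁴.
Centroid: ȳ = ΣA·y / ΣA = 2.021 in.
Transfer each piece to the horizontal axis through the centroid using Ī + A·d² with d = y − 2.021:
  rectangular body: d = -0.52098 in → contributes +7.9671 in⁴
  semicircular cap: d = 1.5308 in → contributes +6.5339 in⁴
Total I = 14.501 in⁴.
Extreme fibre distance c = 2.279 in; S = I/c = 6.3628 in³.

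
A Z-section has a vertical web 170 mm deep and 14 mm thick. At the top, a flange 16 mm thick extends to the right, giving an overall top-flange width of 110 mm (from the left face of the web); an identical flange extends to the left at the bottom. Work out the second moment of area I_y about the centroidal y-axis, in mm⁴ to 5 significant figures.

Break the section into simple shapes (no overlaps), measuring from the bottom-left corner of the bounding box.
Web: 14 × 170, A = 2 380 mm², x = 103 mm, Ī = 38873.33 mm⁴.
Top flange (beyond web): 96 × 16, A = 1 536 mm², x = 158 mm, Ī = 1 179 648 mm⁴.
Bottom flange (beyond web): 96 × 16, A = 1 536 mm², x = 48 mm, Ī = 1 179 648 mm⁴.
Centroid: x̄ = ΣA·x / ΣA = 103 mm.
Transfer each piece to the centroidal y-axis using Ī + A·d² with d = x − 103:
  web: d = 0 mm → contributes +38873.33 mm⁴
  top flange (beyond web): d = 55 mm → contributes +5 826 048 mm⁴
  bottom flange (beyond web): d = -55 mm → contributes +5 826 048 mm⁴
Total I = 11 690 969 mm⁴.

I_y ≈ 1.1691 × 10⁷ mm⁴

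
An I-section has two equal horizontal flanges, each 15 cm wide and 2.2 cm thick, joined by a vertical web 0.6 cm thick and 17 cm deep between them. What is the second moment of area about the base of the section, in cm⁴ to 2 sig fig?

I_base ≈ 1.5 × 10⁴ cm⁴

Break the section into simple shapes (no overlaps), measuring from the bottom-left corner of the bounding box.
Bottom flange: 15 × 2.2, A = 33 cm², y = 1.1 cm, Ī = 13.31 cm⁴.
Web: 0.6 × 17, A = 10.2 cm², y = 10.7 cm, Ī = 245.7 cm⁴.
Top flange: 15 × 2.2, A = 33 cm², y = 20.3 cm, Ī = 13.31 cm⁴.
Transfer each piece to the bottom edge using Ī + A·d² with d = y − 0:
  bottom flange: d = 1.1 cm → contributes +53.24 cm⁴
  web: d = 10.7 cm → contributes +1 413 cm⁴
  top flange: d = 20.3 cm → contributes +13 612 cm⁴
Total I = 15 079 cm⁴.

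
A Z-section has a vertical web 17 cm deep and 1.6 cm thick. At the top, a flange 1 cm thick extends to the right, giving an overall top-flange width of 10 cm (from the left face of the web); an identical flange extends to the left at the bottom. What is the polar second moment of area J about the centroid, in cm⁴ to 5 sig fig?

J ≈ 2256.3 cm⁴

Decompose the section into non-overlapping parts with the origin at the bottom-left of its bounding rectangle.
Web: 1.6 × 17, A = 27.2 cm², y = 8.5 cm, Ī = 655.0667 cm⁴.
Top flange (beyond web): 8.4 × 1, A = 8.4 cm², y = 16.5 cm, Ī = 0.7 cm⁴.
Bottom flange (beyond web): 8.4 × 1, A = 8.4 cm², y = 0.5 cm, Ī = 0.7 cm⁴.
Centroid: ȳ = ΣA·y / ΣA = 8.5 cm.
Transfer each piece to the centroidal x-axis using Ī + A·d² with d = y − 8.5:
  web: d = 0 cm → contributes +655.0667 cm⁴
  top flange (beyond web): d = 8 cm → contributes +538.3 cm⁴
  bottom flange (beyond web): d = -8 cm → contributes +538.3 cm⁴
Total I = 1731.667 cm⁴.
For the y-axis: x̄ = 9.2 cm.
Repeating about the centroidal y-axis gives I_y = 524.5867 cm⁴.
Polar second moment: J = I_x + I_y = 2256.253 cm⁴.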